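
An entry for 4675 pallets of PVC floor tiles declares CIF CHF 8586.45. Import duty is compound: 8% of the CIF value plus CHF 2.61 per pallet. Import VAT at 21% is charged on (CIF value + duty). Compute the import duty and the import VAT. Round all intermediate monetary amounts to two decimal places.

Import duty: CHF 12888.67; import VAT: CHF 4509.78

Ad valorem component: 8586.45 × 8% = 686.92
Specific component: 4675 × 2.61 = 12201.75
Import duty = 686.92 + 12201.75 = 12888.67
VAT base = CIF + duty = 8586.45 + 12888.67 = 21475.12
Import VAT = 21475.12 × 21% = 4509.78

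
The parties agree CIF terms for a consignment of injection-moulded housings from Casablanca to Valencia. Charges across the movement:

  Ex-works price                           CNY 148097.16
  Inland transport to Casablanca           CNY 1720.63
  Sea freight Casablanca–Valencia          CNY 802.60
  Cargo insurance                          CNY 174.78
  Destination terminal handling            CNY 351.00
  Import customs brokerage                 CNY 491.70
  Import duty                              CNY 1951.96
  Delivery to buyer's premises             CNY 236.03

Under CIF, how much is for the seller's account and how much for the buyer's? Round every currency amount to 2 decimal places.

CIF: the seller pays costs through ocean freight and marine insurance to the destination port.
Seller's account: goods 148097.16 + inland to port 1720.63 + freight 802.60 + insurance 174.78 = 150795.17
Buyer's account: destination terminal 351.00 + brokerage 491.70 + duty 1951.96 + delivery 236.03 = 3030.69

Seller: CNY 150795.17; buyer: CNY 3030.69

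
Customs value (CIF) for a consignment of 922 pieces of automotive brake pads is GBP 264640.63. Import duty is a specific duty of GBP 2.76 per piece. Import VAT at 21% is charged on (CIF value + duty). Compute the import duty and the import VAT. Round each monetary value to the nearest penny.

Import duty = 922 × 2.76 = 2544.72
VAT base = CIF + duty = 264640.63 + 2544.72 = 267185.35
Import VAT = 267185.35 × 21% = 56108.92

Import duty: GBP 2544.72; import VAT: GBP 56108.92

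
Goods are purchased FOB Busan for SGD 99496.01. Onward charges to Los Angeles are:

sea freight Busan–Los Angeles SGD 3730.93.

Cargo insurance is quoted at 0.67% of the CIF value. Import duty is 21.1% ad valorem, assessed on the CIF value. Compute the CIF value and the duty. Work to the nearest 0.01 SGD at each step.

Let C be the CIF value. C = FOB price + freight + 0.67% × C
C − 0.67% × C = 99496.01 + 3730.93
0.9933 × C = 103226.94
C = 103226.94 / 0.9933 = 103923.23
Insurance premium = 0.67% × 103923.23 = 696.29
Import duty = 103923.23 × 21.1% = 21927.80

CIF value: SGD 103923.23; import duty: SGD 21927.80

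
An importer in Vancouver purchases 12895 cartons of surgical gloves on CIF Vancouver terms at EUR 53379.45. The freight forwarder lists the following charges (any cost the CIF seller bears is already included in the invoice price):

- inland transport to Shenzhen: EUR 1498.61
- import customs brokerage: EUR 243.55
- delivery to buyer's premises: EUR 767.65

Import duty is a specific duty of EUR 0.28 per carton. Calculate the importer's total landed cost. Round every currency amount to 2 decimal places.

CIF: the seller pays costs through ocean freight and marine insurance to the destination port.
Already in the invoice (seller's account under CIF): inland to port — exclude.
The CIF price already equals the CIF value: 53379.45
Import duty = 12895 × 0.28 = 3610.60
Buyer bears: brokerage 243.55 + delivery 767.65 + duty 3610.60 = 4621.80
Landed cost = invoice 53379.45 + 4621.80 = 58001.25

Total landed cost: EUR 58001.25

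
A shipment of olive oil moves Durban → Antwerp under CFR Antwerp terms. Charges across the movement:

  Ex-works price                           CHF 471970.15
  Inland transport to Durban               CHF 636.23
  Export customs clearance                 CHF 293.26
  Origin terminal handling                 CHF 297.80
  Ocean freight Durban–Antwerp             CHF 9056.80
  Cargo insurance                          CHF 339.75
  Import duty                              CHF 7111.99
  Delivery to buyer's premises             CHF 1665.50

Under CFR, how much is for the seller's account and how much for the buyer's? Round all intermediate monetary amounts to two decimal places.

CFR: the seller pays costs through ocean freight to the destination port, but not insurance.
Seller's account: goods 471970.15 + inland to port 636.23 + export clearance 293.26 + origin terminal 297.80 + freight 9056.80 = 482254.24
Buyer's account: insurance 339.75 + duty 7111.99 + delivery 1665.50 = 9117.24

Seller: CHF 482254.24; buyer: CHF 9117.24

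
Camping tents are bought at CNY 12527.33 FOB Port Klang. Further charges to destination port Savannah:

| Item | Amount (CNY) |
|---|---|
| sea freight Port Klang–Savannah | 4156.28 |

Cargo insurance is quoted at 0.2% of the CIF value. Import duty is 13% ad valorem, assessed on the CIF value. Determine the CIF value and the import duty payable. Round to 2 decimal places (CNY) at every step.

Let C be the CIF value. C = FOB price + freight + 0.2% × C
C − 0.2% × C = 12527.33 + 4156.28
0.998 × C = 16683.61
C = 16683.61 / 0.998 = 16717.04
Insurance premium = 0.2% × 16717.04 = 33.43
Import duty = 16717.04 × 13% = 2173.22

CIF value: CNY 16717.04; import duty: CNY 2173.22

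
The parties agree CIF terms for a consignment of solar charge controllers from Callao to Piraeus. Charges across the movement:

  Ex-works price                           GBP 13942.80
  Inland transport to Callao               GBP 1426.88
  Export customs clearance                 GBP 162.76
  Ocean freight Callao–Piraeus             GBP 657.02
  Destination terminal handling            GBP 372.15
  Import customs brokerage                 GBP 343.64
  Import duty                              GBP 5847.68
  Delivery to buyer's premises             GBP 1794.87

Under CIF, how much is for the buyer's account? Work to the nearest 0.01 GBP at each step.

Buyer's account: GBP 8358.34

CIF: the seller pays costs through ocean freight and marine insurance to the destination port.
Seller's account: goods 13942.80 + inland to port 1426.88 + export clearance 162.76 + freight 657.02 = 16189.46
Buyer's account: destination terminal 372.15 + brokerage 343.64 + duty 5847.68 + delivery 1794.87 = 8358.34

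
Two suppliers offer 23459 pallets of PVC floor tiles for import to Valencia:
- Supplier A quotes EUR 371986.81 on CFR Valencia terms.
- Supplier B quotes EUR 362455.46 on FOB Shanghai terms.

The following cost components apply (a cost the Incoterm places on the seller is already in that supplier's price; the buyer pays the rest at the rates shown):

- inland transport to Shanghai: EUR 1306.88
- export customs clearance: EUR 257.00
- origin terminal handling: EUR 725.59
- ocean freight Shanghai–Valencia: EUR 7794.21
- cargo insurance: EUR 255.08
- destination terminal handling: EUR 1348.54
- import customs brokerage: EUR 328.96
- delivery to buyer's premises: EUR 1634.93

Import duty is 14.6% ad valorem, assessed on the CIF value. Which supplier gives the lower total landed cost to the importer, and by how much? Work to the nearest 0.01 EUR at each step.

Supplier B is cheaper by EUR 1990.77

Supplier A (CFR):
CIF value = CFR price + insurance = 371986.81 + 255.08 = 372241.89
Import duty = 372241.89 × 14.6% = 54347.32
Buyer bears (A): 255.08 + 1348.54 + 328.96 + 1634.93 = 3567.51
Landed cost (A) = invoice 371986.81 + 3567.51 + duty 54347.32 = 429901.64
Supplier B (FOB):
CIF value = FOB price + freight + insurance = 362455.46 + 7794.21 + 255.08 = 370504.75
Import duty = 370504.75 × 14.6% = 54093.69
Buyer bears (B): 7794.21 + 255.08 + 1348.54 + 328.96 + 1634.93 = 11361.72
Landed cost (B) = invoice 362455.46 + 11361.72 + duty 54093.69 = 427910.87
Difference = |429901.64 − 427910.87| = 1990.77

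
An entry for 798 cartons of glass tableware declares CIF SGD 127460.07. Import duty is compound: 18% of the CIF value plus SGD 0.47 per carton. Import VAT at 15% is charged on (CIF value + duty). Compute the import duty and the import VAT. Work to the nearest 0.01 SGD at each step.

Ad valorem component: 127460.07 × 18% = 22942.81
Specific component: 798 × 0.47 = 375.06
Import duty = 22942.81 + 375.06 = 23317.87
VAT base = CIF + duty = 127460.07 + 23317.87 = 150777.94
Import VAT = 150777.94 × 15% = 22616.69

Import duty: SGD 23317.87; import VAT: SGD 22616.69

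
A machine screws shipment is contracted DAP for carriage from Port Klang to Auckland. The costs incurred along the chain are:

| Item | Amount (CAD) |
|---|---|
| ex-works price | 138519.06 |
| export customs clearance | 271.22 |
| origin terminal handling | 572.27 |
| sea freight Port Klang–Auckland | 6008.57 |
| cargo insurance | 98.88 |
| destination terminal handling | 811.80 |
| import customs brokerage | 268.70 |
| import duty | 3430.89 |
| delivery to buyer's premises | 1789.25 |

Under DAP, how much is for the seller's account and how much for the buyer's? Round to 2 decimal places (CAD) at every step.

Seller: CAD 148071.05; buyer: CAD 3699.59

DAP: the seller bears all costs to the named destination except import duty and clearance.
Seller's account: goods 138519.06 + export clearance 271.22 + origin terminal 572.27 + freight 6008.57 + insurance 98.88 + destination terminal 811.80 + delivery 1789.25 = 148071.05
Buyer's account: brokerage 268.70 + duty 3430.89 = 3699.59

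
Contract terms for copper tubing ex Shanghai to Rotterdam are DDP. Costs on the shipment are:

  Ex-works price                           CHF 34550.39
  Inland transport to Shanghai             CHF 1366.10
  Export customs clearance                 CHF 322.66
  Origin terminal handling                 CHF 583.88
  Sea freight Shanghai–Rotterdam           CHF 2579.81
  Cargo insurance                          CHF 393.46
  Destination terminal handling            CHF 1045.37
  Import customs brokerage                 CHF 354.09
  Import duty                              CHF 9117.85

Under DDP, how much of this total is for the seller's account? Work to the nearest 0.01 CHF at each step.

DDP: the seller bears all costs including import duty.
Seller's account: goods 34550.39 + inland to port 1366.10 + export clearance 322.66 + origin terminal 583.88 + freight 2579.81 + insurance 393.46 + destination terminal 1045.37 + brokerage 354.09 + duty 9117.85 = 50313.61
Buyer's account: 0.00

Seller's account: CHF 50313.61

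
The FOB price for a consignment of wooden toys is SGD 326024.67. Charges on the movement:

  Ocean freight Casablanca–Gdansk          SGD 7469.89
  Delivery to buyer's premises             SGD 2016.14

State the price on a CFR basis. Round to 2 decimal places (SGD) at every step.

Not relevant to the conversion: delivery — on the buyer under both terms; not part of either seller's price.
From FOB to CFR, the seller additionally bears: freight.
CFR price = 326024.67 + 7469.89 = 333494.56

CFR price: SGD 333494.56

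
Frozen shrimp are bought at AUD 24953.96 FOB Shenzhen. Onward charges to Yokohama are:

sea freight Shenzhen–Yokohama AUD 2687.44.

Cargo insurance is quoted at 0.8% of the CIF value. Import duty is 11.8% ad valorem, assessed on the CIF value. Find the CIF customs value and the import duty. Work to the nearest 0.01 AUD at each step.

Let C be the CIF value. C = FOB price + freight + 0.8% × C
C − 0.8% × C = 24953.96 + 2687.44
0.992 × C = 27641.40
C = 27641.40 / 0.992 = 27864.31
Insurance premium = 0.8% × 27864.31 = 222.91
Import duty = 27864.31 × 11.8% = 3287.99

CIF value: AUD 27864.31; import duty: AUD 3287.99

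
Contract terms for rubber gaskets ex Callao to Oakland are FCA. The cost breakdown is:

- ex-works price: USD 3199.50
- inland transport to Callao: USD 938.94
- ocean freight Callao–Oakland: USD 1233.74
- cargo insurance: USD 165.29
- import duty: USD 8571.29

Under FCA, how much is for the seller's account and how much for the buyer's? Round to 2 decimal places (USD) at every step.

Seller: USD 4138.44; buyer: USD 9970.32

FCA: the seller delivers export-cleared goods to the carrier; the buyer bears costs from that point.
Seller's account: goods 3199.50 + inland to port 938.94 = 4138.44
Buyer's account: freight 1233.74 + insurance 165.29 + duty 8571.29 = 9970.32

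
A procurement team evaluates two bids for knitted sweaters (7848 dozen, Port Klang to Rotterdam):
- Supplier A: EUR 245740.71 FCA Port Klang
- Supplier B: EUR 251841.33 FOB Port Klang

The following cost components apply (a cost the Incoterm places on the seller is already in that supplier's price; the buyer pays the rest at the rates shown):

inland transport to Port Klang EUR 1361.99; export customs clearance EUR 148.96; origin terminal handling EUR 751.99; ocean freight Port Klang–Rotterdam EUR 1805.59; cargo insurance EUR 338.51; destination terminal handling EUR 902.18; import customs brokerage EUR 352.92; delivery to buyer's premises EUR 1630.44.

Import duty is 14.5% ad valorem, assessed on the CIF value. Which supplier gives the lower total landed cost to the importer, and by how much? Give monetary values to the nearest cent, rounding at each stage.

Supplier A is cheaper by EUR 6124.18

Supplier A (FCA):
CIF value = FCA price + origin terminal + freight + insurance = 245740.71 + 751.99 + 1805.59 + 338.51 = 248636.80
Import duty = 248636.80 × 14.5% = 36052.34
Buyer bears (A): 751.99 + 1805.59 + 338.51 + 902.18 + 352.92 + 1630.44 = 5781.63
Landed cost (A) = invoice 245740.71 + 5781.63 + duty 36052.34 = 287574.68
Supplier B (FOB):
CIF value = FOB price + freight + insurance = 251841.33 + 1805.59 + 338.51 = 253985.43
Import duty = 253985.43 × 14.5% = 36827.89
Buyer bears (B): 1805.59 + 338.51 + 902.18 + 352.92 + 1630.44 = 5029.64
Landed cost (B) = invoice 251841.33 + 5029.64 + duty 36827.89 = 293698.86
Difference = |287574.68 − 293698.86| = 6124.18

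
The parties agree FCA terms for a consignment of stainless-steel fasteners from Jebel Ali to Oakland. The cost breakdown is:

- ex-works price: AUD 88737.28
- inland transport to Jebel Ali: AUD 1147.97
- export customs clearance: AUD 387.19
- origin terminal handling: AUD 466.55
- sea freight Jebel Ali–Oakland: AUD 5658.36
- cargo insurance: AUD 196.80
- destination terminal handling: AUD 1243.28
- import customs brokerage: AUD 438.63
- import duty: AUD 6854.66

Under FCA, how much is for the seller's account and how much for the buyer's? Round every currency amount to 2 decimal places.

FCA: the seller delivers export-cleared goods to the carrier; the buyer bears costs from that point.
Seller's account: goods 88737.28 + inland to port 1147.97 + export clearance 387.19 = 90272.44
Buyer's account: origin terminal 466.55 + freight 5658.36 + insurance 196.80 + destination terminal 1243.28 + brokerage 438.63 + duty 6854.66 = 14858.28

Seller: AUD 90272.44; buyer: AUD 14858.28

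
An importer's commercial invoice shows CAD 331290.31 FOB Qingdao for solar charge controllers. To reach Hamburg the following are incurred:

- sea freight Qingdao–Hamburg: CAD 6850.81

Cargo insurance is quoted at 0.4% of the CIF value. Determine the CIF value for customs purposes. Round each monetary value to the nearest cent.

Let C be the CIF value. C = FOB price + freight + 0.4% × C
C − 0.4% × C = 331290.31 + 6850.81
0.996 × C = 338141.12
C = 338141.12 / 0.996 = 339499.12
Insurance premium = 0.4% × 339499.12 = 1358.00

CIF value: CAD 339499.12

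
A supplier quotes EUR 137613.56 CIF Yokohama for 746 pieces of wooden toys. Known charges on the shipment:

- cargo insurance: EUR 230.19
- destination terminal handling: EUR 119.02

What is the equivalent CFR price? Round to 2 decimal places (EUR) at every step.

CFR price: EUR 137383.37

Not relevant to the conversion: destination terminal — on the buyer under both terms; not part of either seller's price.
From CIF to CFR, the seller no longer bears: insurance.
CFR price = 137613.56 − 230.19 = 137383.37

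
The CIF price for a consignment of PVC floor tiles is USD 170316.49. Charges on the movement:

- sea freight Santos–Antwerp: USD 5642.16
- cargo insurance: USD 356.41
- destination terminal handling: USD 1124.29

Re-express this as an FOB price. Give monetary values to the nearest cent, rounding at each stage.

FOB price: USD 164317.92

Not relevant to the conversion: destination terminal — on the buyer under both terms; not part of either seller's price.
From CIF to FOB, the seller no longer bears: freight, insurance.
FOB price = 170316.49 − 5642.16 − 356.41 = 164317.92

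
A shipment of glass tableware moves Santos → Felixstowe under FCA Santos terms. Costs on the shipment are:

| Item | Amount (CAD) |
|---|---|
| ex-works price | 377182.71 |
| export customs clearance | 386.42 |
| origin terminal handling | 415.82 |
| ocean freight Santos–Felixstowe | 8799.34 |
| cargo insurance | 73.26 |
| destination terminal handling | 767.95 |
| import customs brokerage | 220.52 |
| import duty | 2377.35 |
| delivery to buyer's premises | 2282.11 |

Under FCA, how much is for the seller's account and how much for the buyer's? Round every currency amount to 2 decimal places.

Seller: CAD 377569.13; buyer: CAD 14936.35

FCA: the seller delivers export-cleared goods to the carrier; the buyer bears costs from that point.
Seller's account: goods 377182.71 + export clearance 386.42 = 377569.13
Buyer's account: origin terminal 415.82 + freight 8799.34 + insurance 73.26 + destination terminal 767.95 + brokerage 220.52 + duty 2377.35 + delivery 2282.11 = 14936.35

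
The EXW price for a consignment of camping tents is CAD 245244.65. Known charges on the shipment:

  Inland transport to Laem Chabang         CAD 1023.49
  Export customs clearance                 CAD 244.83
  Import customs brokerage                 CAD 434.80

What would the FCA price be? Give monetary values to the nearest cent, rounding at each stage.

FCA price: CAD 246512.97

Not relevant to the conversion: brokerage — on the buyer under both terms; not part of either seller's price.
From EXW to FCA, the seller additionally bears: inland to port, export clearance.
FCA price = 245244.65 + 1023.49 + 244.83 = 246512.97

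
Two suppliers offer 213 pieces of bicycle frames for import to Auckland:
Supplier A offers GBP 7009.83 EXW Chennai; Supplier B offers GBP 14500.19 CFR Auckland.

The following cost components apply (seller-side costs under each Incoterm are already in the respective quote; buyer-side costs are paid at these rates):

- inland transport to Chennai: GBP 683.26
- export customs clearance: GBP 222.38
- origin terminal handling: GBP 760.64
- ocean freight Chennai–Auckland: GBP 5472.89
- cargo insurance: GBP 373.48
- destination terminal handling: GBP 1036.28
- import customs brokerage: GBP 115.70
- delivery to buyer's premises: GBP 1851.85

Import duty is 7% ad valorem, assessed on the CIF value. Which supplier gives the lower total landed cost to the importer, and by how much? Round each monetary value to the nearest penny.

Supplier A is cheaper by GBP 375.78

Supplier A (EXW):
CIF value = EXW price + inland to port + export clearance + origin terminal + freight + insurance = 7009.83 + 683.26 + 222.38 + 760.64 + 5472.89 + 373.48 = 14522.48
Import duty = 14522.48 × 7% = 1016.57
Buyer bears (A): 683.26 + 222.38 + 760.64 + 5472.89 + 373.48 + 1036.28 + 115.70 + 1851.85 = 10516.48
Landed cost (A) = invoice 7009.83 + 10516.48 + duty 1016.57 = 18542.88
Supplier B (CFR):
CIF value = CFR price + insurance = 14500.19 + 373.48 = 14873.67
Import duty = 14873.67 × 7% = 1041.16
Buyer bears (B): 373.48 + 1036.28 + 115.70 + 1851.85 = 3377.31
Landed cost (B) = invoice 14500.19 + 3377.31 + duty 1041.16 = 18918.66
Difference = |18542.88 − 18918.66| = 375.78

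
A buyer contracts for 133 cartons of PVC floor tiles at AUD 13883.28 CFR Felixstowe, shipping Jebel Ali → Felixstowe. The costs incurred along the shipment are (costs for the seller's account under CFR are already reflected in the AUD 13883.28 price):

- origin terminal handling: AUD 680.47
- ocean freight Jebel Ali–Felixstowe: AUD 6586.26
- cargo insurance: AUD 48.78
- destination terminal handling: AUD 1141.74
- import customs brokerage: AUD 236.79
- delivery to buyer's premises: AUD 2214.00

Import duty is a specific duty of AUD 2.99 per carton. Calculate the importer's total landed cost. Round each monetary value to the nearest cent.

Total landed cost: AUD 17922.26

CFR: the seller pays costs through ocean freight to the destination port, but not insurance.
Already in the invoice (seller's account under CFR): origin terminal, freight — exclude.
CIF value = CFR price + insurance = 13883.28 + 48.78 = 13932.06
Import duty = 133 × 2.99 = 397.67
Buyer bears: insurance 48.78 + destination terminal 1141.74 + brokerage 236.79 + delivery 2214.00 + duty 397.67 = 4038.98
Landed cost = invoice 13883.28 + 4038.98 = 17922.26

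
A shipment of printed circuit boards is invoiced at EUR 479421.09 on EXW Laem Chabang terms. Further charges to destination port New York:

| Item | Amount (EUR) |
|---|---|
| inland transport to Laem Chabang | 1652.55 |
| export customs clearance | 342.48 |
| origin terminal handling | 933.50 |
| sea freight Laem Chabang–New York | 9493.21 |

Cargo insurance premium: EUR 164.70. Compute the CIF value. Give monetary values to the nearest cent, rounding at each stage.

CIF = EXW price + pre-shipment costs + freight + insurance
CIF = 479421.09 + 1652.55 + 342.48 + 933.50 + 9493.21 + 164.70 = 492007.53

CIF value: EUR 492007.53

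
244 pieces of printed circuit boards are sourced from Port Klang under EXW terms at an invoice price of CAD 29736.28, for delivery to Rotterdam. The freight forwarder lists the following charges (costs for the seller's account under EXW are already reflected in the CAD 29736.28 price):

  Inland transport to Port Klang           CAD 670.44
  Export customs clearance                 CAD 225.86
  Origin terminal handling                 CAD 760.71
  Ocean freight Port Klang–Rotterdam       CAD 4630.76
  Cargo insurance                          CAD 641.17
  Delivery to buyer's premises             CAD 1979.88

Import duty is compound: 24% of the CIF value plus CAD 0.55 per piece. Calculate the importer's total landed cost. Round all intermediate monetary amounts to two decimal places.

Total landed cost: CAD 47578.95

EXW: the seller makes goods available at their premises; the buyer bears all onward costs.
CIF value = EXW price + inland to port + export clearance + origin terminal + freight + insurance = 29736.28 + 670.44 + 225.86 + 760.71 + 4630.76 + 641.17 = 36665.22
Ad valorem component: 36665.22 × 24% = 8799.65
Specific component: 244 × 0.55 = 134.20
Import duty = 8799.65 + 134.20 = 8933.85
Buyer bears: inland to port 670.44 + export clearance 225.86 + origin terminal 760.71 + freight 4630.76 + insurance 641.17 + delivery 1979.88 + duty 8933.85 = 17842.67
Landed cost = invoice 29736.28 + 17842.67 = 47578.95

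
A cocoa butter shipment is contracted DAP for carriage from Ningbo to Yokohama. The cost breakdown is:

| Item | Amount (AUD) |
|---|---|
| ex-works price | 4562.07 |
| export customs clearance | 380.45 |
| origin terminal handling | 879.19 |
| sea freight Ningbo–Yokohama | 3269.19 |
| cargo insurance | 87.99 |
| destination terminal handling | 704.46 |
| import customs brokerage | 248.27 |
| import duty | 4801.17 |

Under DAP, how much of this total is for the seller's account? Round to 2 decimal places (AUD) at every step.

Seller's account: AUD 9883.35

DAP: the seller bears all costs to the named destination except import duty and clearance.
Seller's account: goods 4562.07 + export clearance 380.45 + origin terminal 879.19 + freight 3269.19 + insurance 87.99 + destination terminal 704.46 = 9883.35
Buyer's account: brokerage 248.27 + duty 4801.17 = 5049.44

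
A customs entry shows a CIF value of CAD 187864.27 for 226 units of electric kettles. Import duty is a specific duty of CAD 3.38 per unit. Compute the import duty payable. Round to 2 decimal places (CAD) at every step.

Import duty: CAD 763.88

Import duty = 226 × 3.38 = 763.88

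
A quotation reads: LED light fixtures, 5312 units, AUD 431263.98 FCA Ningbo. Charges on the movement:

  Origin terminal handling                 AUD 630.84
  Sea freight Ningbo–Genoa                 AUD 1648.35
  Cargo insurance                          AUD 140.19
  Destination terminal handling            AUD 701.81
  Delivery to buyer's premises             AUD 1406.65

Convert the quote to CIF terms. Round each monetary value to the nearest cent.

CIF price: AUD 433683.36

Not relevant to the conversion: delivery, destination terminal — on the buyer under both terms; not part of either seller's price.
From FCA to CIF, the seller additionally bears: origin terminal, freight, insurance.
CIF price = 431263.98 + 630.84 + 1648.35 + 140.19 = 433683.36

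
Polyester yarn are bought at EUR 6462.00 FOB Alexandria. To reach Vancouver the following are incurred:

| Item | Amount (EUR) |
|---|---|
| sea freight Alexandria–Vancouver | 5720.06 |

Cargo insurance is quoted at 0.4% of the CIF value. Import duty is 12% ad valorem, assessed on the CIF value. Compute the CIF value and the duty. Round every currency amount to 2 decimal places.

Let C be the CIF value. C = FOB price + freight + 0.4% × C
C − 0.4% × C = 6462.00 + 5720.06
0.996 × C = 12182.06
C = 12182.06 / 0.996 = 12230.98
Insurance premium = 0.4% × 12230.98 = 48.92
Import duty = 12230.98 × 12% = 1467.72

CIF value: EUR 12230.98; import duty: EUR 1467.72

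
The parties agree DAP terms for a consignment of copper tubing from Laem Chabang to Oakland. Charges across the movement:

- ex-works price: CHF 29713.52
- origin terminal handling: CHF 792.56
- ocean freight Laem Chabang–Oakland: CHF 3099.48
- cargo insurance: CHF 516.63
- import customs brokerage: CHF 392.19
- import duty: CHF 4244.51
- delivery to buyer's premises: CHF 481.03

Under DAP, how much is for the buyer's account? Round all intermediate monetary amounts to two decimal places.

DAP: the seller bears all costs to the named destination except import duty and clearance.
Seller's account: goods 29713.52 + origin terminal 792.56 + freight 3099.48 + insurance 516.63 + delivery 481.03 = 34603.22
Buyer's account: brokerage 392.19 + duty 4244.51 = 4636.70

Buyer's account: CHF 4636.70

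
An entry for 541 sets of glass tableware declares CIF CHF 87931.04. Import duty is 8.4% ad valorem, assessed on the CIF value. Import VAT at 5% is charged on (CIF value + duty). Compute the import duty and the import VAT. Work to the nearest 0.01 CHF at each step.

Import duty = 87931.04 × 8.4% = 7386.21
VAT base = CIF + duty = 87931.04 + 7386.21 = 95317.25
Import VAT = 95317.25 × 5% = 4765.86

Import duty: CHF 7386.21; import VAT: CHF 4765.86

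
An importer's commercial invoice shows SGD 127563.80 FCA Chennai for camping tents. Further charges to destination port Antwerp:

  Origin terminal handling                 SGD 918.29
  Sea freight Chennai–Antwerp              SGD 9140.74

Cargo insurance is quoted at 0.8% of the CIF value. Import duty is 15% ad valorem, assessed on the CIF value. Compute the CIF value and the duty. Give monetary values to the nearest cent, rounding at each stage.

CIF value: SGD 138732.69; import duty: SGD 20809.90

Let C be the CIF value. C = FCA price + pre-shipment costs + freight + 0.8% × C
C − 0.8% × C = 127563.80 + 918.29 + 9140.74
0.992 × C = 137622.83
C = 137622.83 / 0.992 = 138732.69
Insurance premium = 0.8% × 138732.69 = 1109.86
Import duty = 138732.69 × 15% = 20809.90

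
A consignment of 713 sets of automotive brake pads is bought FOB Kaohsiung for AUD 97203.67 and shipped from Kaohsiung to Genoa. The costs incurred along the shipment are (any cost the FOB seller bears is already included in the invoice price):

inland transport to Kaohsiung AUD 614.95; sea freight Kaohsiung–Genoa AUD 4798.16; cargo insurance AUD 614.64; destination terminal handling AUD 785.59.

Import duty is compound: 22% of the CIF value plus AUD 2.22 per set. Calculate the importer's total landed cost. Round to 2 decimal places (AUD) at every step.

Total landed cost: AUD 127560.54

FOB: the seller bears costs until goods are on board at the origin port; the buyer bears freight, insurance and all costs thereafter.
Already in the invoice (seller's account under FOB): inland to port — exclude.
CIF value = FOB price + freight + insurance = 97203.67 + 4798.16 + 614.64 = 102616.47
Ad valorem component: 102616.47 × 22% = 22575.62
Specific component: 713 × 2.22 = 1582.86
Import duty = 22575.62 + 1582.86 = 24158.48
Buyer bears: freight 4798.16 + insurance 614.64 + destination terminal 785.59 + duty 24158.48 = 30356.87
Landed cost = invoice 97203.67 + 30356.87 = 127560.54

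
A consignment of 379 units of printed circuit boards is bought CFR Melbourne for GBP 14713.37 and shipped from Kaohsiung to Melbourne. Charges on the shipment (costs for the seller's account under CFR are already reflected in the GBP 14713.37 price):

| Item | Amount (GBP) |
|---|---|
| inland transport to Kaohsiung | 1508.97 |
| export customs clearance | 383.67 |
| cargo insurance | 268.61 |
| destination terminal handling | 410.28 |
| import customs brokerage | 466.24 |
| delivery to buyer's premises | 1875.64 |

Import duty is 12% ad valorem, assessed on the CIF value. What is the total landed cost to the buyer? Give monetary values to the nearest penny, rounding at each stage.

Total landed cost: GBP 19531.98

CFR: the seller pays costs through ocean freight to the destination port, but not insurance.
Already in the invoice (seller's account under CFR): inland to port, export clearance — exclude.
CIF value = CFR price + insurance = 14713.37 + 268.61 = 14981.98
Import duty = 14981.98 × 12% = 1797.84
Buyer bears: insurance 268.61 + destination terminal 410.28 + brokerage 466.24 + delivery 1875.64 + duty 1797.84 = 4818.61
Landed cost = invoice 14713.37 + 4818.61 = 19531.98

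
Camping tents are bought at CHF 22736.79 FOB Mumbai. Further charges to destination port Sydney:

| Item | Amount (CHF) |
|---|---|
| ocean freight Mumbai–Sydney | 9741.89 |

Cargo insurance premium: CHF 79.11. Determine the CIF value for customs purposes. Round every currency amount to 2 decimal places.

CIF = FOB price + freight + insurance
CIF = 22736.79 + 9741.89 + 79.11 = 32557.79

CIF value: CHF 32557.79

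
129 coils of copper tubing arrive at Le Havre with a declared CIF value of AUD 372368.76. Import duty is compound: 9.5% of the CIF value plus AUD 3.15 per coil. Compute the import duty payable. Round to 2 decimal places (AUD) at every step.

Ad valorem component: 372368.76 × 9.5% = 35375.03
Specific component: 129 × 3.15 = 406.35
Import duty = 35375.03 + 406.35 = 35781.38

Import duty: AUD 35781.38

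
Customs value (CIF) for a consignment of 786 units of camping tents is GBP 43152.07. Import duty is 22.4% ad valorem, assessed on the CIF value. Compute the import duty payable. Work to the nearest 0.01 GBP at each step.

Import duty = 43152.07 × 22.4% = 9666.06

Import duty: GBP 9666.06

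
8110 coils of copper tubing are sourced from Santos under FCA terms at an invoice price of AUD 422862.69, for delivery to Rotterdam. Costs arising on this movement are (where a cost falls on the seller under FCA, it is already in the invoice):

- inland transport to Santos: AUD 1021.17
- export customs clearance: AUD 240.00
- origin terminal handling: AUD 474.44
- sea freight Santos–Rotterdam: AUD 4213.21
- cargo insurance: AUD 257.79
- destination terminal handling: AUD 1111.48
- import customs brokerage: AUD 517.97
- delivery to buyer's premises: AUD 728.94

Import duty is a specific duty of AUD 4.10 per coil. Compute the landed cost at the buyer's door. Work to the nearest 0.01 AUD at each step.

FCA: the seller delivers export-cleared goods to the carrier; the buyer bears costs from that point.
Already in the invoice (seller's account under FCA): inland to port, export clearance — exclude.
CIF value = FCA price + origin terminal + freight + insurance = 422862.69 + 474.44 + 4213.21 + 257.79 = 427808.13
Import duty = 8110 × 4.10 = 33251.00
Buyer bears: origin terminal 474.44 + freight 4213.21 + insurance 257.79 + destination terminal 1111.48 + brokerage 517.97 + delivery 728.94 + duty 33251.00 = 40554.83
Landed cost = invoice 422862.69 + 40554.83 = 463417.52

Total landed cost: AUD 463417.52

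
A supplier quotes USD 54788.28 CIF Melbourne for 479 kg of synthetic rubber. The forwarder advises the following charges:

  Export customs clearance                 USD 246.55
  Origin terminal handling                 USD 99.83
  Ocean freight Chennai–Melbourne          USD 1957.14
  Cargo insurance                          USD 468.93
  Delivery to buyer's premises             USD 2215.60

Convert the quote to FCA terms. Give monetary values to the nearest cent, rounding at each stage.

Not relevant to the conversion: export clearance — on the seller under both CIF and FCA; already in the CIF price and stays in the FCA price. delivery — on the buyer under both terms; not part of either seller's price.
From CIF to FCA, the seller no longer bears: origin terminal, freight, insurance.
FCA price = 54788.28 − 99.83 − 1957.14 − 468.93 = 52262.38

FCA price: USD 52262.38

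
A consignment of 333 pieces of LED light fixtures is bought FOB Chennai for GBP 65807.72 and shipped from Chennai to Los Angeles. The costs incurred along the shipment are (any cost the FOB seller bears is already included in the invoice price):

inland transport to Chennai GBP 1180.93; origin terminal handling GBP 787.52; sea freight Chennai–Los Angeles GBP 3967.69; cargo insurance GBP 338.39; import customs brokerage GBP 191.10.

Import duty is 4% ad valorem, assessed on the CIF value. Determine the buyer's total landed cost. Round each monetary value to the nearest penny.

FOB: the seller bears costs until goods are on board at the origin port; the buyer bears freight, insurance and all costs thereafter.
Already in the invoice (seller's account under FOB): inland to port, origin terminal — exclude.
CIF value = FOB price + freight + insurance = 65807.72 + 3967.69 + 338.39 = 70113.80
Import duty = 70113.80 × 4% = 2804.55
Buyer bears: freight 3967.69 + insurance 338.39 + brokerage 191.10 + duty 2804.55 = 7301.73
Landed cost = invoice 65807.72 + 7301.73 = 73109.45

Total landed cost: GBP 73109.45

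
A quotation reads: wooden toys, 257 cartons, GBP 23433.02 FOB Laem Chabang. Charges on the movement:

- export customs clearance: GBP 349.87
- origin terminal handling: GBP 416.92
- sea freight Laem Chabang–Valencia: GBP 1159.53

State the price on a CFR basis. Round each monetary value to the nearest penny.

CFR price: GBP 24592.55

Not relevant to the conversion: export clearance, origin terminal — on the seller under both FOB and CFR; already in the FOB price and stays in the CFR price.
From FOB to CFR, the seller additionally bears: freight.
CFR price = 23433.02 + 1159.53 = 24592.55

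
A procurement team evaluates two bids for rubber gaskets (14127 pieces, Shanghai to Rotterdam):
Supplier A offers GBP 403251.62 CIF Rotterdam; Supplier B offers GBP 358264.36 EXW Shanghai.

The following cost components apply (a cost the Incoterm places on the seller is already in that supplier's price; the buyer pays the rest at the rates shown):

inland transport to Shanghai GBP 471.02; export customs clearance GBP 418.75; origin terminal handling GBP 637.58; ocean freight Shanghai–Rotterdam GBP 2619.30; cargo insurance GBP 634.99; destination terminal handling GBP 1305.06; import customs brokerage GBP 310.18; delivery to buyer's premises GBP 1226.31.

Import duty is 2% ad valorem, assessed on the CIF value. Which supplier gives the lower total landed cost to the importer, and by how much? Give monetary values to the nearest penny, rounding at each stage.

Supplier A (CIF):
The CIF price already equals the CIF value: 403251.62
Import duty = 403251.62 × 2% = 8065.03
Buyer bears (A): 1305.06 + 310.18 + 1226.31 = 2841.55
Landed cost (A) = invoice 403251.62 + 2841.55 + duty 8065.03 = 414158.20
Supplier B (EXW):
CIF value = EXW price + inland to port + export clearance + origin terminal + freight + insurance = 358264.36 + 471.02 + 418.75 + 637.58 + 2619.30 + 634.99 = 363046.00
Import duty = 363046.00 × 2% = 7260.92
Buyer bears (B): 471.02 + 418.75 + 637.58 + 2619.30 + 634.99 + 1305.06 + 310.18 + 1226.31 = 7623.19
Landed cost (B) = invoice 358264.36 + 7623.19 + duty 7260.92 = 373148.47
Difference = |414158.20 − 373148.47| = 41009.73

Supplier B is cheaper by GBP 41009.73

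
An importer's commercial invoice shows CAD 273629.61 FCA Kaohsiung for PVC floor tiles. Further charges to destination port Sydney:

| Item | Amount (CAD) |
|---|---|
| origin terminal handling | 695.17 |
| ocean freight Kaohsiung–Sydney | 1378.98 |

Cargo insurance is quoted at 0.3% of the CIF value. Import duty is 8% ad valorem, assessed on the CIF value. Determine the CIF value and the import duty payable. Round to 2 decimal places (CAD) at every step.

CIF value: CAD 276533.36; import duty: CAD 22122.67

Let C be the CIF value. C = FCA price + pre-shipment costs + freight + 0.3% × C
C − 0.3% × C = 273629.61 + 695.17 + 1378.98
0.997 × C = 275703.76
C = 275703.76 / 0.997 = 276533.36
Insurance premium = 0.3% × 276533.36 = 829.60
Import duty = 276533.36 × 8% = 22122.67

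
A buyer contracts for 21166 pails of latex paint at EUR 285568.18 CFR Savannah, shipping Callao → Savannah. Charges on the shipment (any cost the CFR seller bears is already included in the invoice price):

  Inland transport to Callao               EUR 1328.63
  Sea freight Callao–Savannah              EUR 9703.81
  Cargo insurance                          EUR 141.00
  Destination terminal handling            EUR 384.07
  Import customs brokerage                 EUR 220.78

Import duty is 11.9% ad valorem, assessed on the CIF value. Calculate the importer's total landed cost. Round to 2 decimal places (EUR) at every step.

Total landed cost: EUR 320313.42

CFR: the seller pays costs through ocean freight to the destination port, but not insurance.
Already in the invoice (seller's account under CFR): inland to port, freight — exclude.
CIF value = CFR price + insurance = 285568.18 + 141.00 = 285709.18
Import duty = 285709.18 × 11.9% = 33999.39
Buyer bears: insurance 141.00 + destination terminal 384.07 + brokerage 220.78 + duty 33999.39 = 34745.24
Landed cost = invoice 285568.18 + 34745.24 = 320313.42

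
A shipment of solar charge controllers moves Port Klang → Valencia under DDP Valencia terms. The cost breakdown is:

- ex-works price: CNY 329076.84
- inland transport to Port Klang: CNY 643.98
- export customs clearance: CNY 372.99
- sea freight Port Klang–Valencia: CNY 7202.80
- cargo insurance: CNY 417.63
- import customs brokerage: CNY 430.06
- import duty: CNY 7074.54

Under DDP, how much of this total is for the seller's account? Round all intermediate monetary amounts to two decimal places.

Seller's account: CNY 345218.84

DDP: the seller bears all costs including import duty.
Seller's account: goods 329076.84 + inland to port 643.98 + export clearance 372.99 + freight 7202.80 + insurance 417.63 + brokerage 430.06 + duty 7074.54 = 345218.84
Buyer's account: 0.00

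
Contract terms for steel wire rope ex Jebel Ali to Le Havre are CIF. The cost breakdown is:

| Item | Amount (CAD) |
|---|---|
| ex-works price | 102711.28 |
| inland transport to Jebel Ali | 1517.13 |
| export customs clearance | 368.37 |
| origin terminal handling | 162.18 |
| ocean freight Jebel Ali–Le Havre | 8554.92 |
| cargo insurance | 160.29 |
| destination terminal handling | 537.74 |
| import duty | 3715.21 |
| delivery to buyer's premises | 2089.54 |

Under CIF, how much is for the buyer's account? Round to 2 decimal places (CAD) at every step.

CIF: the seller pays costs through ocean freight and marine insurance to the destination port.
Seller's account: goods 102711.28 + inland to port 1517.13 + export clearance 368.37 + origin terminal 162.18 + freight 8554.92 + insurance 160.29 = 113474.17
Buyer's account: destination terminal 537.74 + duty 3715.21 + delivery 2089.54 = 6342.49

Buyer's account: CAD 6342.49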